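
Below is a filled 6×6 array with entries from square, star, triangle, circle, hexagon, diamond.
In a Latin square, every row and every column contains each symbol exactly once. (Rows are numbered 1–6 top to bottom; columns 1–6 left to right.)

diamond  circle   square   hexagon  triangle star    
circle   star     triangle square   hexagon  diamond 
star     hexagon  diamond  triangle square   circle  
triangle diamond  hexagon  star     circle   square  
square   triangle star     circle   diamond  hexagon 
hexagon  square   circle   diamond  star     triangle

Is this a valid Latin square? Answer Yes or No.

Each row is a permutation of the 6 symbols, and so is each column.

Yes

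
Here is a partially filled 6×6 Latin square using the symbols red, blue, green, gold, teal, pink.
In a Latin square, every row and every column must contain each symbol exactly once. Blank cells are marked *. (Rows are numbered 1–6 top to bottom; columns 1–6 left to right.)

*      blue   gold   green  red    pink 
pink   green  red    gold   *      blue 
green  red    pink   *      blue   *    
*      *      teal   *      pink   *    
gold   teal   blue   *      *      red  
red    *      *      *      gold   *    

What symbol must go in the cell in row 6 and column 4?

blue

Row 1, column 1: row 1 has {red, blue, green, gold, pink} and column 1 has {red, green, gold, pink}, leaving only teal.
Row 2, column 5: row 2 has {red, blue, green, gold, pink} and column 5 has {red, blue, gold, pink}, leaving only teal.
Row 3, column 4: row 3 has {red, blue, green, pink} and column 4 has {green, gold}, leaving only teal.
Row 3, column 6: row 3 has {red, blue, green, teal, pink} and column 6 has {red, blue, pink}, leaving only gold.
Row 4, column 1: row 4 has {teal, pink} and column 1 has {red, green, gold, teal, pink}, leaving only blue.
Row 4, column 2: row 4 has {blue, teal, pink} and column 2 has {red, blue, green, teal}, leaving only gold.
Row 4, column 4: row 4 has {blue, gold, teal, pink} and column 4 has {green, gold, teal}, leaving only red.
Row 4, column 6: row 4 has {red, blue, gold, teal, pink} and column 6 has {red, blue, gold, pink}, leaving only green.
Row 5, column 4: row 5 has {red, blue, gold, teal} and column 4 has {red, green, gold, teal}, leaving only pink.
Row 6 already has {red, gold} and column 4 already has {red, green, gold, teal, pink}, so row 6, column 4 must be blue.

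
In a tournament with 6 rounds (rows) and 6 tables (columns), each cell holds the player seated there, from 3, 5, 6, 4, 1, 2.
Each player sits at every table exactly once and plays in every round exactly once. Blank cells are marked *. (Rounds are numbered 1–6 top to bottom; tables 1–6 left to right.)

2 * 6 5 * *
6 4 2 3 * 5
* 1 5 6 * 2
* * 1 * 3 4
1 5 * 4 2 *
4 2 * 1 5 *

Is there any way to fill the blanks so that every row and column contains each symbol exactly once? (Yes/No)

Round 1, table 2: round 1 has {5, 6, 2} and table 2 has {5, 4, 1, 2}, so it must be 3.
Round 1, table 6: round 1 has {3, 5, 6, 2} and table 6 has {5, 4, 2}, so it must be 1.
Round 1, table 5: round 1 has {3, 5, 6, 1, 2} and table 5 has {3, 5, 2}, so it must be 4.
Now round 3, table 5: round 3 together with table 5 already contain {3, 5, 6, 4, 1, 2} — every symbol — so nothing can go there. The grid has no valid completion.

No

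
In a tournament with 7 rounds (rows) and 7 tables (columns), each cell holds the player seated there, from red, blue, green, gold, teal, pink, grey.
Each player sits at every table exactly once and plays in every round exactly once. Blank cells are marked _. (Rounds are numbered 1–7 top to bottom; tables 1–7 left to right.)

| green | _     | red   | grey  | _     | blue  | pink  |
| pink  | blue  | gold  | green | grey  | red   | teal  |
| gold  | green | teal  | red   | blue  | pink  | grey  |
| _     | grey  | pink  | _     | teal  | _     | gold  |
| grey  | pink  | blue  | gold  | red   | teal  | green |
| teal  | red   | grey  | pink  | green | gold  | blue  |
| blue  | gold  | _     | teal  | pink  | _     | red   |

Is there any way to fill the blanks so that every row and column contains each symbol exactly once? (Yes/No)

Yes

No round or table among the givens repeats a symbol, and propagating forced cells runs into no contradiction.
One valid completion exists (for instance, green teal red grey gold blue pink / pink blue gold green grey red teal / gold green teal red blue pink grey / red grey pink blue teal green gold / grey pink blue gold red teal green / teal red grey pink green gold blue / blue gold green teal pink grey red).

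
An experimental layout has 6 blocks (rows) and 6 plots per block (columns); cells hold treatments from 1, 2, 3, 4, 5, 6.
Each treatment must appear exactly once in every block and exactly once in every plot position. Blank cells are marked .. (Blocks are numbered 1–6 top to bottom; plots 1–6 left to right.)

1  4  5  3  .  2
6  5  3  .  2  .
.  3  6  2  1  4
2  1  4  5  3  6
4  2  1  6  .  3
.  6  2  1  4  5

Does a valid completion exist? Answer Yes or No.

Yes

No block or plot among the givens repeats a symbol, and propagating forced cells runs into no contradiction.
One valid completion exists (for instance, 1 4 5 3 6 2 / 6 5 3 4 2 1 / 5 3 6 2 1 4 / 2 1 4 5 3 6 / 4 2 1 6 5 3 / 3 6 2 1 4 5).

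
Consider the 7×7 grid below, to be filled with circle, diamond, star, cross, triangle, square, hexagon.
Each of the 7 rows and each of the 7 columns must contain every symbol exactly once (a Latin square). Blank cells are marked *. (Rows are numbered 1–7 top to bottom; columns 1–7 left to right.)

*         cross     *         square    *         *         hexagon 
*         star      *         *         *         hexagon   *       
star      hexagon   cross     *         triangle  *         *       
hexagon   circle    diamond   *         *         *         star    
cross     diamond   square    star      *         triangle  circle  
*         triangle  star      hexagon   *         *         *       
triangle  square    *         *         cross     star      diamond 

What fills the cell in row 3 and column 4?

diamond

Row 3, column 7: row 3 has {star, cross, triangle, hexagon} and column 7 has {circle, diamond, star, hexagon}, leaving only square.
Row 4, column 5: row 4 has {circle, diamond, star, hexagon} and column 5 has {cross, triangle}, leaving only square.
Row 4, column 6: row 4 has {circle, diamond, star, square, hexagon} and column 6 has {star, triangle, hexagon}, leaving only cross.
Row 4, column 4: row 4 has {circle, diamond, star, cross, square, hexagon} and column 4 has {star, square, hexagon}, leaving only triangle.
Row 5, column 5: row 5 has {circle, diamond, star, cross, triangle, square} and column 5 has {cross, triangle, square}, leaving only hexagon.
Row 6, column 7: row 6 has {star, triangle, hexagon} and column 7 has {circle, diamond, star, square, hexagon}, leaving only cross.
Row 2, column 7: row 2 has {star, hexagon} and column 7 has {circle, diamond, star, cross, square, hexagon}, leaving only triangle.
Row 2, column 3: row 2 has {star, triangle, hexagon} and column 3 has {diamond, star, cross, square}, leaving only circle.
Row 1, column 3: row 1 has {cross, square, hexagon} and column 3 has {circle, diamond, star, cross, square}, leaving only triangle.
Row 2, column 5: row 2 has {circle, star, triangle, hexagon} and column 5 has {cross, triangle, square, hexagon}, leaving only diamond.
Row 2, column 1: row 2 has {circle, diamond, star, triangle, hexagon} and column 1 has {star, cross, triangle, hexagon}, leaving only square.
Row 2, column 4: row 2 has {circle, diamond, star, triangle, square, hexagon} and column 4 has {star, triangle, square, hexagon}, leaving only cross.
Row 6, column 5: row 6 has {star, cross, triangle, hexagon} and column 5 has {diamond, cross, triangle, square, hexagon}, leaving only circle.
Row 1, column 5: row 1 has {cross, triangle, square, hexagon} and column 5 has {circle, diamond, cross, triangle, square, hexagon}, leaving only star.
Row 6, column 1: row 6 has {circle, star, cross, triangle, hexagon} and column 1 has {star, cross, triangle, square, hexagon}, leaving only diamond.
Row 1, column 1: row 1 has {star, cross, triangle, square, hexagon} and column 1 has {diamond, star, cross, triangle, square, hexagon}, leaving only circle.
Row 1, column 6: row 1 has {circle, star, cross, triangle, square, hexagon} and column 6 has {star, cross, triangle, hexagon}, leaving only diamond.
Row 3, column 6: row 3 has {star, cross, triangle, square, hexagon} and column 6 has {diamond, star, cross, triangle, hexagon}, leaving only circle.
Row 3 already has {circle, star, cross, triangle, square, hexagon} and column 4 already has {star, cross, triangle, square, hexagon}, so row 3, column 4 must be diamond.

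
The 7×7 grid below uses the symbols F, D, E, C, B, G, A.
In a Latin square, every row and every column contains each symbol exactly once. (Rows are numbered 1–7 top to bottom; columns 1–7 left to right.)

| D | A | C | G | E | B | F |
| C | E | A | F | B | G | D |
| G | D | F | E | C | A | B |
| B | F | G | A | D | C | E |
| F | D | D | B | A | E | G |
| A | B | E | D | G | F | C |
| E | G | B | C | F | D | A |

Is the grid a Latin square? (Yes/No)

No

Column 2 contains D twice (at rows 3 and 5), so it is not a permutation.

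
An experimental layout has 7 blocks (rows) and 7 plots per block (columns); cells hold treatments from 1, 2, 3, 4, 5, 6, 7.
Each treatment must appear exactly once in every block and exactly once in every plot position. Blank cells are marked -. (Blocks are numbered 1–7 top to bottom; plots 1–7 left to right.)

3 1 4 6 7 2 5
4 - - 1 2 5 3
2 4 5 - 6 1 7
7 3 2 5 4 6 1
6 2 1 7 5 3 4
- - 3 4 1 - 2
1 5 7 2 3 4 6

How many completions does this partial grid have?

Block 2, plot 2: eliminating its block and plot leaves {6, 7}.
Block 2, plot 3: eliminating its block and plot leaves {6}.
Block 3, plot 4: eliminating its block and plot leaves {3}.
Block 6, plot 1: eliminating its block and plot leaves {5}.
Block 6, plot 2: eliminating its block and plot leaves {6, 7}.
Block 6, plot 6: eliminating its block and plot leaves {7}.
Only one assignment across all blanks avoids any block or plot repeat, giving 1 completion.

1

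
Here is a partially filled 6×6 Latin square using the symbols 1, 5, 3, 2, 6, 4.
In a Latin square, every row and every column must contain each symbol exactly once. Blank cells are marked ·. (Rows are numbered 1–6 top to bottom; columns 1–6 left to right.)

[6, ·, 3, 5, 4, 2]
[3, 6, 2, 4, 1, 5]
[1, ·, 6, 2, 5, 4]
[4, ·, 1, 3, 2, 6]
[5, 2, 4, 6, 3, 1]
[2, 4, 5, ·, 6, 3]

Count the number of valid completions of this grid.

Row 1, column 2: eliminating its row and column leaves {1}.
Row 3, column 2: eliminating its row and column leaves {3}.
Row 4, column 2: eliminating its row and column leaves {5}.
Row 6, column 4: eliminating its row and column leaves {1}.
Only one assignment across all blanks avoids any row or column repeat, giving 1 completion.

1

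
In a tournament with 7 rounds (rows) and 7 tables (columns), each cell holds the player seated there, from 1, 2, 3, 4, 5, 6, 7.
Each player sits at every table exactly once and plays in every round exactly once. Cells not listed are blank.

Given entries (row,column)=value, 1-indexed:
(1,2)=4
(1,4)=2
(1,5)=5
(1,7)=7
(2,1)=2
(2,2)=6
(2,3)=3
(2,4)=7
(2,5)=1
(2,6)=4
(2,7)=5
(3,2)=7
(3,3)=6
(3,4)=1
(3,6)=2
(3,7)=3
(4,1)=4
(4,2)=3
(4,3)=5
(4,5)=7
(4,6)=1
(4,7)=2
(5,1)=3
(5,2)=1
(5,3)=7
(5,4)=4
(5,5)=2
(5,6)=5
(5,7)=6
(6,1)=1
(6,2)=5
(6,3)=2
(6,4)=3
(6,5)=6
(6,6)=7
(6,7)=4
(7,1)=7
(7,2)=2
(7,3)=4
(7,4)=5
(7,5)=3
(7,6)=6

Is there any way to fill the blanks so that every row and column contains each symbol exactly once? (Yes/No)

Yes

No round or table among the givens repeats a symbol, and propagating forced cells runs into no contradiction.
One valid completion exists (for instance, 6 4 1 2 5 3 7 / 2 6 3 7 1 4 5 / 5 7 6 1 4 2 3 / 4 3 5 6 7 1 2 / 3 1 7 4 2 5 6 / 1 5 2 3 6 7 4 / 7 2 4 5 3 6 1).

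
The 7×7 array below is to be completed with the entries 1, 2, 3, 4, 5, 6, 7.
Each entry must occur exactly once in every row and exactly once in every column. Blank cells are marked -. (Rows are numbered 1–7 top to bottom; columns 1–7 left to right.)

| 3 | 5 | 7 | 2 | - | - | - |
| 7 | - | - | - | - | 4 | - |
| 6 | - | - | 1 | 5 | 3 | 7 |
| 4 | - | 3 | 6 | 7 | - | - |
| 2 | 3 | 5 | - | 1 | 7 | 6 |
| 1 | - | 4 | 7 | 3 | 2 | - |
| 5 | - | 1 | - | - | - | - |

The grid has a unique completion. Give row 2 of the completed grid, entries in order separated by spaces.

Row 3, column 3: row 3 has {1, 3, 5, 6, 7} and column 3 has {1, 3, 4, 5, 7}, leaving only 2.
Row 2, column 3: row 2 has {4, 7} and column 3 has {1, 2, 3, 4, 5, 7}, leaving only 6.
Row 2, column 5: row 2 has {4, 6, 7} and column 5 has {1, 3, 5, 7}, leaving only 2.
Row 2, column 2: row 2 has {2, 4, 6, 7} and column 2 has {3, 5}, leaving only 1.
Row 3, column 2: row 3 has {1, 2, 3, 5, 6, 7} and column 2 has {1, 3, 5}, leaving only 4.
Row 4, column 2: row 4 has {3, 4, 6, 7} and column 2 has {1, 3, 4, 5}, leaving only 2.
Row 5, column 4: row 5 has {1, 2, 3, 5, 6, 7} and column 4 has {1, 2, 6, 7}, leaving only 4.
Row 6, column 2: row 6 has {1, 2, 3, 4, 7} and column 2 has {1, 2, 3, 4, 5}, leaving only 6.
Row 6, column 7: row 6 has {1, 2, 3, 4, 6, 7} and column 7 has {6, 7}, leaving only 5.
Row 2, column 7: row 2 has {1, 2, 4, 6, 7} and column 7 has {5, 6, 7}, leaving only 3.
Row 2, column 4: row 2 has {1, 2, 3, 4, 6, 7} and column 4 has {1, 2, 4, 6, 7}, leaving only 5.
So row 2 reads: 7 1 6 5 2 4 3.

7 1 6 5 2 4 3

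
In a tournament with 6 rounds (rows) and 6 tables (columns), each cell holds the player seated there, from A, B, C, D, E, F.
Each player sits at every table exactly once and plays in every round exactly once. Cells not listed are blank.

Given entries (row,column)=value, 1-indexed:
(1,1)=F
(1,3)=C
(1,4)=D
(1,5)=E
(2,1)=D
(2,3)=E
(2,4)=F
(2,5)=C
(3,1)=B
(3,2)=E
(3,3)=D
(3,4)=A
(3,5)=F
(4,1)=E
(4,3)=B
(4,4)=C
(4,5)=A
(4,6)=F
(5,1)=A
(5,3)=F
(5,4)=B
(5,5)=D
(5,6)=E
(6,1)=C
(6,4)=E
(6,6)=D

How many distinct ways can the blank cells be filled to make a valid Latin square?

Round 1, table 2: eliminating its round and table leaves {A, B}.
Round 1, table 6: eliminating its round and table leaves {A, B}.
Round 2, table 2: eliminating its round and table leaves {A, B}.
Round 2, table 6: eliminating its round and table leaves {A, B}.
Round 3, table 6: eliminating its round and table leaves {C}.
Round 4, table 2: eliminating its round and table leaves {D}.
Round 5, table 2: eliminating its round and table leaves {C}.
Round 6, table 2: eliminating its round and table leaves {A, B, F}.
Round 6, table 3: eliminating its round and table leaves {A}.
Round 6, table 5: eliminating its round and table leaves {B}.
Enumerating the assignments across these blanks that avoid any round or table repeat gives 2 completions.

2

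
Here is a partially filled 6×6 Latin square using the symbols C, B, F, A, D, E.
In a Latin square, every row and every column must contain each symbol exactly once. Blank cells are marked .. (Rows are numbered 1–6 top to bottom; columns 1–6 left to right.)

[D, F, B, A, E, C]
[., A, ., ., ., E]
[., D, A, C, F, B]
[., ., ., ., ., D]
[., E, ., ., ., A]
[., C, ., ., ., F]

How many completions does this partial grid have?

Row 2, column 1: eliminating its row and column leaves {C, B, F}.
Row 2, column 3: eliminating its row and column leaves {C, F, D}.
Row 2, column 4: eliminating its row and column leaves {B, F, D}.
Row 2, column 5: eliminating its row and column leaves {C, B, D}.
Row 3, column 1: eliminating its row and column leaves {E}.
Row 4, column 1: eliminating its row and column leaves {C, B, F, A, E}.
Row 4, column 2: eliminating its row and column leaves {B}.
Row 4, column 3: eliminating its row and column leaves {C, F, E}.
Row 4, column 4: eliminating its row and column leaves {B, F, E}.
Row 4, column 5: eliminating its row and column leaves {C, B, A}.
Row 5, column 1: eliminating its row and column leaves {C, B, F}.
Row 5, column 3: eliminating its row and column leaves {C, F, D}.
Row 5, column 4: eliminating its row and column leaves {B, F, D}.
Row 5, column 5: eliminating its row and column leaves {C, B, D}.
Row 6, column 1: eliminating its row and column leaves {B, A, E}.
Row 6, column 3: eliminating its row and column leaves {D, E}.
Row 6, column 4: eliminating its row and column leaves {B, D, E}.
Row 6, column 5: eliminating its row and column leaves {B, A, D}.
Enumerating the assignments across these blanks that avoid any row or column repeat gives 20 completions.

20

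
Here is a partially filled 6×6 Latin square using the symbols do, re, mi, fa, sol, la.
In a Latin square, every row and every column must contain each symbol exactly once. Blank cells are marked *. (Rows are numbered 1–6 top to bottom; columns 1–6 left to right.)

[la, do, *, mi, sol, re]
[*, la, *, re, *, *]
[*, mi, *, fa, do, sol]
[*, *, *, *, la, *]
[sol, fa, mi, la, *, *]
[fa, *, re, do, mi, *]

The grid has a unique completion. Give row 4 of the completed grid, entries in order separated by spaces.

mi re do sol la fa

Row 4, column 4: row 4 has {la} and column 4 has {do, re, mi, fa, la}, leaving only sol.
Row 4, column 2: row 4 has {sol, la} and column 2 has {do, mi, fa, la}, leaving only re.
Row 1, column 3: row 1 has {do, re, mi, sol, la} and column 3 has {re, mi}, leaving only fa.
Row 4, column 3: row 4 has {re, sol, la} and column 3 has {re, mi, fa}, leaving only do.
Row 4, column 1: row 4 has {do, re, sol, la} and column 1 has {fa, sol, la}, leaving only mi.
Row 4, column 6: row 4 has {do, re, mi, sol, la} and column 6 has {re, sol}, leaving only fa.
So row 4 reads: mi re do sol la fa.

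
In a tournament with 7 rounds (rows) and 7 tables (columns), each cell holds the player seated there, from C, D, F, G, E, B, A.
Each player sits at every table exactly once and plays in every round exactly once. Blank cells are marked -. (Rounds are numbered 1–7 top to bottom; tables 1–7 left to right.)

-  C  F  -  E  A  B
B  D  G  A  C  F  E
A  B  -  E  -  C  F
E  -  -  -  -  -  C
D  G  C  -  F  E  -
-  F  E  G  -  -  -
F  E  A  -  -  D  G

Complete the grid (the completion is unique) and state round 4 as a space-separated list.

Round 4, table 2: round 4 has {C, E} and table 2 has {C, D, F, G, E, B}, leaving only A.
Round 1, table 1: round 1 has {C, F, E, B, A} and table 1 has {D, F, E, B, A}, leaving only G.
Round 1, table 4: round 1 has {C, F, G, E, B, A} and table 4 has {G, E, A}, leaving only D.
Round 3, table 3: round 3 has {C, F, E, B, A} and table 3 has {C, F, G, E, A}, leaving only D.
Round 4, table 3: round 4 has {C, E, A} and table 3 has {C, D, F, G, E, A}, leaving only B.
Round 4, table 4: round 4 has {C, E, B, A} and table 4 has {D, G, E, A}, leaving only F.
Round 4, table 6: round 4 has {C, F, E, B, A} and table 6 has {C, D, F, E, A}, leaving only G.
Round 4, table 5: round 4 has {C, F, G, E, B, A} and table 5 has {C, F, E}, leaving only D.
So round 4 reads: E A B F D G C.

E A B F D G C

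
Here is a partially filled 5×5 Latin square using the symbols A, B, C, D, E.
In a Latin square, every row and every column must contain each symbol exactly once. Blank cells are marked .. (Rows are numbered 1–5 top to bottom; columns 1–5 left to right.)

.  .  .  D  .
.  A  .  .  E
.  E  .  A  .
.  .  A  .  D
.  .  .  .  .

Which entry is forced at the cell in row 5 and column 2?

Row 5, column 2 is narrowed to {B, C, D}.
If it were B, then row 4, column 2 would be left with no valid symbol.
If it were C, then row 4, column 2 would be left with no valid symbol.
So row 5, column 2 must be D.

D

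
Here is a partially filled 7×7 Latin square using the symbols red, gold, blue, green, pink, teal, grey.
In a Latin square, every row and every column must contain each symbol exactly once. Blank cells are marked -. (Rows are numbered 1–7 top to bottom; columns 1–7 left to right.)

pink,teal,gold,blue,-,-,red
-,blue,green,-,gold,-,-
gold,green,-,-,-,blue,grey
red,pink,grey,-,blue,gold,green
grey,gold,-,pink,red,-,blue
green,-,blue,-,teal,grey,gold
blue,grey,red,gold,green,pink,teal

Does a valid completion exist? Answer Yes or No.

Row 1, column 5: row 1 has {red, gold, blue, pink, teal} and column 5 has {red, gold, blue, green, teal}, so it must be grey.
Row 1, column 6: row 1 has {red, gold, blue, pink, teal, grey} and column 6 has {gold, blue, pink, grey}, so it must be green.
Row 2, column 1: row 2 has {gold, blue, green} and column 1 has {red, gold, blue, green, pink, grey}, so it must be teal.
Row 2, column 6: row 2 has {gold, blue, green, teal} and column 6 has {gold, blue, green, pink, grey}, so it must be red.
Row 2, column 4: row 2 has {red, gold, blue, green, teal} and column 4 has {gold, blue, pink}, so it must be grey.
Row 2, column 7: row 2 has {red, gold, blue, green, teal, grey} and column 7 has {red, gold, blue, green, teal, grey}, so it must be pink.
Row 3, column 5: row 3 has {gold, blue, green, grey} and column 5 has {red, gold, blue, green, teal, grey}, so it must be pink.
Row 3, column 3: row 3 has {gold, blue, green, pink, grey} and column 3 has {red, gold, blue, green, grey}, so it must be teal.
Now row 5, column 3: row 5 together with column 3 already contain {red, gold, blue, green, pink, teal, grey} — every symbol — so nothing can go there. The grid has no valid completion.

No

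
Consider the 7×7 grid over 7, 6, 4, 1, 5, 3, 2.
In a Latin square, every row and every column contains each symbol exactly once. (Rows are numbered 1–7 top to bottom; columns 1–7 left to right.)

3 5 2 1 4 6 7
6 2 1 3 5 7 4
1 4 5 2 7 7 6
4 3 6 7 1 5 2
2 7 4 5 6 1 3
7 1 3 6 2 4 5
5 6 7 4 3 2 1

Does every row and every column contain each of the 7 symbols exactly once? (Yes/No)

Row 3 contains 7 twice (at columns 5 and 6), so it is not a permutation.

No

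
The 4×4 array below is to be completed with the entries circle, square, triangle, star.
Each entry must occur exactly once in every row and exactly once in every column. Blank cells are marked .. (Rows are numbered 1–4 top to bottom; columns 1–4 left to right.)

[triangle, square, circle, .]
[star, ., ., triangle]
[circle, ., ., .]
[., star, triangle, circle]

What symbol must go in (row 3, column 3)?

Row 1, column 4: row 1 has {circle, square, triangle} and column 4 has {circle, triangle}, leaving only star.
Row 2, column 2: row 2 has {triangle, star} and column 2 has {square, star}, leaving only circle.
Row 2, column 3: row 2 has {circle, triangle, star} and column 3 has {circle, triangle}, leaving only square.
Row 3 already has {circle} and column 3 already has {circle, square, triangle}, so row 3, column 3 must be star.

star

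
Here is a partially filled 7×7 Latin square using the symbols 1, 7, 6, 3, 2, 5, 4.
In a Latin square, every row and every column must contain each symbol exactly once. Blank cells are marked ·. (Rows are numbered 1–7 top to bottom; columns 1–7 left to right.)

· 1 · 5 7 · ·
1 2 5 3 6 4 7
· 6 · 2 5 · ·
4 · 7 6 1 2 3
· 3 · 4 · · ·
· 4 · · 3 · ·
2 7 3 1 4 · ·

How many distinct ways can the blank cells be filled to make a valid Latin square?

Row 1, column 1: eliminating its row and column leaves {6, 3}.
Row 1, column 3: eliminating its row and column leaves {6, 2, 4}.
Row 1, column 6: eliminating its row and column leaves {6, 3}.
Row 1, column 7: eliminating its row and column leaves {6, 2, 4}.
Row 3, column 1: eliminating its row and column leaves {7, 3}.
Row 3, column 3: eliminating its row and column leaves {1, 4}.
Row 3, column 6: eliminating its row and column leaves {1, 7, 3}.
Row 3, column 7: eliminating its row and column leaves {1, 4}.
Row 4, column 2: eliminating its row and column leaves {5}.
Row 5, column 1: eliminating its row and column leaves {7, 6, 5}.
Row 5, column 3: eliminating its row and column leaves {1, 6, 2}.
Row 5, column 5: eliminating its row and column leaves {2}.
Row 5, column 6: eliminating its row and column leaves {1, 7, 6, 5}.
Row 5, column 7: eliminating its row and column leaves {1, 6, 2, 5}.
Row 6, column 1: eliminating its row and column leaves {7, 6, 5}.
Row 6, column 3: eliminating its row and column leaves {1, 6, 2}.
Row 6, column 4: eliminating its row and column leaves {7}.
Row 6, column 6: eliminating its row and column leaves {1, 7, 6, 5}.
Row 6, column 7: eliminating its row and column leaves {1, 6, 2, 5}.
Row 7, column 6: eliminating its row and column leaves {6, 5}.
Row 7, column 7: eliminating its row and column leaves {6, 5}.
Enumerating the assignments across these blanks that avoid any row or column repeat gives 7 completions.

7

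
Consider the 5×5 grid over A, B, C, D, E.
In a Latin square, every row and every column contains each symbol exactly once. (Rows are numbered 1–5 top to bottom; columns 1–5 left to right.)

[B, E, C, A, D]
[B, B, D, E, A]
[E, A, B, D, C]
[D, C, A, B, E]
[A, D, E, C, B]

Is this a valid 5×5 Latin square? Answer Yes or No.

No

Row 2 contains B twice (at columns 1 and 2), so it is not a permutation.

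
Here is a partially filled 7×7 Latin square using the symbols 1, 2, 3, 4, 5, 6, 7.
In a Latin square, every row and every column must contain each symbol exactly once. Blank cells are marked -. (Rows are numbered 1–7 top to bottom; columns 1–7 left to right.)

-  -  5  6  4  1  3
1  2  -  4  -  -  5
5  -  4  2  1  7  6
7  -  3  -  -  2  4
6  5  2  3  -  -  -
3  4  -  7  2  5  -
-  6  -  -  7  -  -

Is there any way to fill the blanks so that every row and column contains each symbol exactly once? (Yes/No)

No

Row 5, column 5: row 5 together with column 5 already contain {1, 2, 3, 4, 5, 6, 7} — every symbol — so nothing can go there. The grid has no valid completion.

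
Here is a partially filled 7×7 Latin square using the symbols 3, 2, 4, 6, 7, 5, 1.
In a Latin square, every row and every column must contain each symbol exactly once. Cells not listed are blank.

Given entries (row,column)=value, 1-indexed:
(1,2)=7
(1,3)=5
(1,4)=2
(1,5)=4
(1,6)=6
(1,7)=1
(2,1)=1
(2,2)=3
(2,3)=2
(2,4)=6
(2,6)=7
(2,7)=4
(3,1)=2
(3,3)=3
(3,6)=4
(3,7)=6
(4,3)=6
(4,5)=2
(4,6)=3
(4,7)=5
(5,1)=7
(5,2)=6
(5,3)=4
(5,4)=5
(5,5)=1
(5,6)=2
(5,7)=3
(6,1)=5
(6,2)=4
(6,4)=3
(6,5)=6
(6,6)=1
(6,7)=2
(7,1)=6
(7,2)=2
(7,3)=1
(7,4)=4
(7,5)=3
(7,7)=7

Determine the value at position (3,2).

Row 1, column 1: row 1 has {2, 4, 6, 7, 5, 1} and column 1 has {2, 6, 7, 5, 1}, leaving only 3.
Row 2, column 5: row 2 has {3, 2, 4, 6, 7, 1} and column 5 has {3, 2, 4, 6, 1}, leaving only 5.
Row 3, column 5: row 3 has {3, 2, 4, 6} and column 5 has {3, 2, 4, 6, 5, 1}, leaving only 7.
Row 3, column 4: row 3 has {3, 2, 4, 6, 7} and column 4 has {3, 2, 4, 6, 5}, leaving only 1.
Row 3 already has {3, 2, 4, 6, 7, 1} and column 2 already has {3, 2, 4, 6, 7}, so row 3, column 2 must be 5.

5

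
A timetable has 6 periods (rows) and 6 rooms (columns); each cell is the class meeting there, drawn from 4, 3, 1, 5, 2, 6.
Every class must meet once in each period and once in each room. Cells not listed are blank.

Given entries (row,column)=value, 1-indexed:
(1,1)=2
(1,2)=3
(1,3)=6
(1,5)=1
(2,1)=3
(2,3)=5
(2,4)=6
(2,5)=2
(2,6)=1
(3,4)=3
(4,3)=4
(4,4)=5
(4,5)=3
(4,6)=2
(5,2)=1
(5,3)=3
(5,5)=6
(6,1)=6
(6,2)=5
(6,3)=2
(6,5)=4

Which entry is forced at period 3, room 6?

Period 1, room 4: period 1 has {3, 1, 2, 6} and room 4 has {3, 5, 6}, leaving only 4.
Period 1, room 6: period 1 has {4, 3, 1, 2, 6} and room 6 has {1, 2}, leaving only 5.
Period 2, room 2: period 2 has {3, 1, 5, 2, 6} and room 2 has {3, 1, 5}, leaving only 4.
Period 3, room 3: period 3 has {3} and room 3 has {4, 3, 5, 2, 6}, leaving only 1.
Period 3, room 5: period 3 has {3, 1} and room 5 has {4, 3, 1, 2, 6}, leaving only 5.
Period 3, room 1: period 3 has {3, 1, 5} and room 1 has {3, 2, 6}, leaving only 4.
Period 3 already has {4, 3, 1, 5} and room 6 already has {1, 5, 2}, so period 3, room 6 must be 6.

6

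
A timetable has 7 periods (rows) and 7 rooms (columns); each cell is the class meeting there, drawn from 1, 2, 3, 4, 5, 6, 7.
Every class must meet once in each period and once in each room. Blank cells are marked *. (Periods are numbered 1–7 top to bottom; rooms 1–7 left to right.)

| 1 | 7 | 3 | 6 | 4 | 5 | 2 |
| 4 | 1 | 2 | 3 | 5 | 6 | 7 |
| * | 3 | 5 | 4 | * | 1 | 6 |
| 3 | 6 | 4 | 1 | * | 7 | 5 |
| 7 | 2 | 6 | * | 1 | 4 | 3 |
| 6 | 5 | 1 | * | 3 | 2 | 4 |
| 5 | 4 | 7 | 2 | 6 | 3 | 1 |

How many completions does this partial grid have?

1

Period 3, room 1: eliminating its period and room leaves {2}.
Period 3, room 5: eliminating its period and room leaves {2, 7}.
Period 4, room 5: eliminating its period and room leaves {2}.
Period 5, room 4: eliminating its period and room leaves {5}.
Period 6, room 4: eliminating its period and room leaves {7}.
Only one assignment across all blanks avoids any period or room repeat, giving 1 completion.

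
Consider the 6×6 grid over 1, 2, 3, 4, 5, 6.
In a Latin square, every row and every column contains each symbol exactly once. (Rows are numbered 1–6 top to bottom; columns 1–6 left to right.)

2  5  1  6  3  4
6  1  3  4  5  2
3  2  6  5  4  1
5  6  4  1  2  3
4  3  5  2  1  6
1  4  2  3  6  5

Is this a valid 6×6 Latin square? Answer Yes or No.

Yes

Each row is a permutation of the 6 symbols, and so is each column.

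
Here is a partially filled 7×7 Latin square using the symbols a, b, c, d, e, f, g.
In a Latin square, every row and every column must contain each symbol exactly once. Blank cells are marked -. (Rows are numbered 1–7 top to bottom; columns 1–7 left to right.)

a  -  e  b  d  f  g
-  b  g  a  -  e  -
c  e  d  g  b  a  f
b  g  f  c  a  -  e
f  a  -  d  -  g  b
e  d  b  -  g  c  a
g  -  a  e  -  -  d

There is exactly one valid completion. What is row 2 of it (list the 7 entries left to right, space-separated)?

Row 2, column 1: row 2 has {a, b, e, g} and column 1 has {a, b, c, e, f, g}, leaving only d.
Row 2, column 7: row 2 has {a, b, d, e, g} and column 7 has {a, b, d, e, f, g}, leaving only c.
Row 2, column 5: row 2 has {a, b, c, d, e, g} and column 5 has {a, b, d, g}, leaving only f.
So row 2 reads: d b g a f e c.

d b g a f e c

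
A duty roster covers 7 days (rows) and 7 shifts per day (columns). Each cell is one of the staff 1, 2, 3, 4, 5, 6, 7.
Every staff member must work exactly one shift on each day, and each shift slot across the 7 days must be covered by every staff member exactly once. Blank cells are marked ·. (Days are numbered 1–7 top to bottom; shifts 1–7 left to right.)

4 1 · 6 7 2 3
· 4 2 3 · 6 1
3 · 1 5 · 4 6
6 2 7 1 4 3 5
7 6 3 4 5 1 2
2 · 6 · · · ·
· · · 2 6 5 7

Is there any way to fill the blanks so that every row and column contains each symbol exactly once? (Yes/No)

Day 2, shift 5: day 2 together with shift 5 already contain {1, 2, 3, 4, 5, 6, 7} — every symbol — so nothing can go there. The grid has no valid completion.

No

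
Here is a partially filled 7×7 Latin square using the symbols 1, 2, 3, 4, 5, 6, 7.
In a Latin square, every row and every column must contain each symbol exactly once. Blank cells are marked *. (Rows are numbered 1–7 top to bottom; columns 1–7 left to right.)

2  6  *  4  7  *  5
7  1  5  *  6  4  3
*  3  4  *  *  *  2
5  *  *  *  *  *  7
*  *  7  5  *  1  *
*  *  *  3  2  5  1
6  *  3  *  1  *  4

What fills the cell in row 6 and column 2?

7

Row 1, column 3: row 1 has {2, 4, 5, 6, 7} and column 3 has {3, 4, 5, 7}, leaving only 1.
Row 1, column 6: row 1 has {1, 2, 4, 5, 6, 7} and column 6 has {1, 4, 5}, leaving only 3.
Row 2, column 4: row 2 has {1, 3, 4, 5, 6, 7} and column 4 has {3, 4, 5}, leaving only 2.
Row 3, column 1: row 3 has {2, 3, 4} and column 1 has {2, 5, 6, 7}, leaving only 1.
Row 3, column 5: row 3 has {1, 2, 3, 4} and column 5 has {1, 2, 6, 7}, leaving only 5.
Row 5, column 7: row 5 has {1, 5, 7} and column 7 has {1, 2, 3, 4, 5, 7}, leaving only 6.
Row 6, column 1: row 6 has {1, 2, 3, 5} and column 1 has {1, 2, 5, 6, 7}, leaving only 4.
Row 6 already has {1, 2, 3, 4, 5} and column 2 already has {1, 3, 6}, so row 6, column 2 must be 7.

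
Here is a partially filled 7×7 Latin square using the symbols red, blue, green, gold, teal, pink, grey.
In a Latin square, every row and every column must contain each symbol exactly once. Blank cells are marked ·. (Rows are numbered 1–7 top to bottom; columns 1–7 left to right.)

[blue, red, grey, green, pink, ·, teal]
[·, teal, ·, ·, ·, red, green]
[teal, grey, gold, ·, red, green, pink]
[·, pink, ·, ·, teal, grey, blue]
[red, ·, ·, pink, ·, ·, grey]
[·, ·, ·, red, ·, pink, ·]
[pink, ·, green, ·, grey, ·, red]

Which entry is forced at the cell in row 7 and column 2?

gold

Row 1, column 6: row 1 has {red, blue, green, teal, pink, grey} and column 6 has {red, green, pink, grey}, leaving only gold.
Row 3, column 4: row 3 has {red, green, gold, teal, pink, grey} and column 4 has {red, green, pink}, leaving only blue.
Row 4, column 3: row 4 has {blue, teal, pink, grey} and column 3 has {green, gold, grey}, leaving only red.
Row 4, column 4: row 4 has {red, blue, teal, pink, grey} and column 4 has {red, blue, green, pink}, leaving only gold.
Row 2, column 4: row 2 has {red, green, teal} and column 4 has {red, blue, green, gold, pink}, leaving only grey.
Row 2, column 1: row 2 has {red, green, teal, grey} and column 1 has {red, blue, teal, pink}, leaving only gold.
Row 2, column 5: row 2 has {red, green, gold, teal, grey} and column 5 has {red, teal, pink, grey}, leaving only blue.
Row 2, column 3: row 2 has {red, blue, green, gold, teal, grey} and column 3 has {red, green, gold, grey}, leaving only pink.
Row 4, column 1: row 4 has {red, blue, gold, teal, pink, grey} and column 1 has {red, blue, gold, teal, pink}, leaving only green.
Row 6, column 1: row 6 has {red, pink} and column 1 has {red, blue, green, gold, teal, pink}, leaving only grey.
Row 6, column 7: row 6 has {red, pink, grey} and column 7 has {red, blue, green, teal, pink, grey}, leaving only gold.
Row 6, column 5: row 6 has {red, gold, pink, grey} and column 5 has {red, blue, teal, pink, grey}, leaving only green.
Row 5, column 5: row 5 has {red, pink, grey} and column 5 has {red, blue, green, teal, pink, grey}, leaving only gold.
Row 6, column 2: row 6 has {red, green, gold, pink, grey} and column 2 has {red, teal, pink, grey}, leaving only blue.
Row 7 already has {red, green, pink, grey} and column 2 already has {red, blue, teal, pink, grey}, so row 7, column 2 must be gold.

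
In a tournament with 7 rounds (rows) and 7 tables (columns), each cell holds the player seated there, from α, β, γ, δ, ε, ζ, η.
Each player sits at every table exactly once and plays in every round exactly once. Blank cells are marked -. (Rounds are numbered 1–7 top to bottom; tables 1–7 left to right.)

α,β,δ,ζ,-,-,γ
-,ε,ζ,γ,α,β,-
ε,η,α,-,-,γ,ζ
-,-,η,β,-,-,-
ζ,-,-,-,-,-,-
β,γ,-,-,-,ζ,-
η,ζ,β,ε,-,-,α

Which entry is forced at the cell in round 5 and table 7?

Round 2, table 1: round 2 has {α, β, γ, ε, ζ} and table 1 has {α, β, ε, ζ, η}, leaving only δ.
Round 2, table 7: round 2 has {α, β, γ, δ, ε, ζ} and table 7 has {α, γ, ζ}, leaving only η.
Round 3, table 4: round 3 has {α, γ, ε, ζ, η} and table 4 has {β, γ, ε, ζ}, leaving only δ.
Round 3, table 5: round 3 has {α, γ, δ, ε, ζ, η} and table 5 has {α}, leaving only β.
Round 4, table 1: round 4 has {β, η} and table 1 has {α, β, δ, ε, ζ, η}, leaving only γ.
Round 6, table 3: round 6 has {β, γ, ζ} and table 3 has {α, β, δ, ζ, η}, leaving only ε.
Round 5, table 3: round 5 has {ζ} and table 3 has {α, β, δ, ε, ζ, η}, leaving only γ.
Round 6, table 7: round 6 has {β, γ, ε, ζ} and table 7 has {α, γ, ζ, η}, leaving only δ.
Round 4, table 7: round 4 has {β, γ, η} and table 7 has {α, γ, δ, ζ, η}, leaving only ε.
Round 5 already has {γ, ζ} and table 7 already has {α, γ, δ, ε, ζ, η}, so round 5, table 7 must be β.

β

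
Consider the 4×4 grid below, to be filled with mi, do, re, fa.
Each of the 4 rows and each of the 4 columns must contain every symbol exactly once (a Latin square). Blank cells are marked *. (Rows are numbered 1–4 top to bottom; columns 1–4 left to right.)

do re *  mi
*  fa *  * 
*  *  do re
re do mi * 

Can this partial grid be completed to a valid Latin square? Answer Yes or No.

No row or column among the givens repeats a symbol, and propagating forced cells runs into no contradiction.
One valid completion exists (for instance, do re fa mi / mi fa re do / fa mi do re / re do mi fa).

Yes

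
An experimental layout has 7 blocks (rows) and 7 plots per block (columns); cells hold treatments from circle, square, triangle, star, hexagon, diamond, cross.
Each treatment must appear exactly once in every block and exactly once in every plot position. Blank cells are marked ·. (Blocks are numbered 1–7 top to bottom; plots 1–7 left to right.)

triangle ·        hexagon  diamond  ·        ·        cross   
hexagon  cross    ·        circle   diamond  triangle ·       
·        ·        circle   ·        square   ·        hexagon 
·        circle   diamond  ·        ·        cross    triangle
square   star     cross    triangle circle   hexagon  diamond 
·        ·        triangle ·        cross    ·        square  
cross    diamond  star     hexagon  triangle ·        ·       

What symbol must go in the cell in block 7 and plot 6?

Block 1, plot 2: block 1 has {triangle, hexagon, diamond, cross} and plot 2 has {circle, star, diamond, cross}, leaving only square.
Block 1, plot 5: block 1 has {square, triangle, hexagon, diamond, cross} and plot 5 has {circle, square, triangle, diamond, cross}, leaving only star.
Block 1, plot 6: block 1 has {square, triangle, star, hexagon, diamond, cross} and plot 6 has {triangle, hexagon, cross}, leaving only circle.
Block 7 already has {triangle, star, hexagon, diamond, cross} and plot 6 already has {circle, triangle, hexagon, cross}, so block 7, plot 6 must be square.

square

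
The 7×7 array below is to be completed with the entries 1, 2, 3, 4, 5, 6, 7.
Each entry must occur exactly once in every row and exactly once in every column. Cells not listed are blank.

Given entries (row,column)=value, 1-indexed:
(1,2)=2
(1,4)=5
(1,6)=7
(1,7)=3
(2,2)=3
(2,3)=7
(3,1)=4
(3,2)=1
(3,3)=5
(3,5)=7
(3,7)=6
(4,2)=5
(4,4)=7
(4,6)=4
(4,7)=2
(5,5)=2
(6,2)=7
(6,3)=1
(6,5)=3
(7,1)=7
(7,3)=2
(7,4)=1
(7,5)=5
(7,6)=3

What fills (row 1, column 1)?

Row 3, column 6: row 3 has {1, 4, 5, 6, 7} and column 6 has {3, 4, 7}, leaving only 2.
Row 3, column 4: row 3 has {1, 2, 4, 5, 6, 7} and column 4 has {1, 5, 7}, leaving only 3.
Row 7, column 7: row 7 has {1, 2, 3, 5, 7} and column 7 has {2, 3, 6}, leaving only 4.
Row 6, column 7: row 6 has {1, 3, 7} and column 7 has {2, 3, 4, 6}, leaving only 5.
Row 2, column 7: row 2 has {3, 7} and column 7 has {2, 3, 4, 5, 6}, leaving only 1.
Row 5, column 7: row 5 has {2} and column 7 has {1, 2, 3, 4, 5, 6}, leaving only 7.
Row 6, column 6: row 6 has {1, 3, 5, 7} and column 6 has {2, 3, 4, 7}, leaving only 6.
Row 2, column 6: row 2 has {1, 3, 7} and column 6 has {2, 3, 4, 6, 7}, leaving only 5.
Row 5, column 6: row 5 has {2, 7} and column 6 has {2, 3, 4, 5, 6, 7}, leaving only 1.
Row 6, column 1: row 6 has {1, 3, 5, 6, 7} and column 1 has {4, 7}, leaving only 2.
Row 2, column 1: row 2 has {1, 3, 5, 7} and column 1 has {2, 4, 7}, leaving only 6.
Row 1 already has {2, 3, 5, 7} and column 1 already has {2, 4, 6, 7}, so row 1, column 1 must be 1.

1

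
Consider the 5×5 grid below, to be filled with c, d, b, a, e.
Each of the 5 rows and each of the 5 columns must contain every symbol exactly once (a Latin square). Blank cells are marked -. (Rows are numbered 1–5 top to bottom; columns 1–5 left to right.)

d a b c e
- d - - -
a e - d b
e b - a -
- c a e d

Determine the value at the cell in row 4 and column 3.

d

Row 2, column 4: row 2 has {d} and column 4 has {c, d, a, e}, leaving only b.
Row 2, column 1: row 2 has {d, b} and column 1 has {d, a, e}, leaving only c.
Row 2, column 3: row 2 has {c, d, b} and column 3 has {b, a}, leaving only e.
Row 2, column 5: row 2 has {c, d, b, e} and column 5 has {d, b, e}, leaving only a.
Row 3, column 3: row 3 has {d, b, a, e} and column 3 has {b, a, e}, leaving only c.
Row 4 already has {b, a, e} and column 3 already has {c, b, a, e}, so row 4, column 3 must be d.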